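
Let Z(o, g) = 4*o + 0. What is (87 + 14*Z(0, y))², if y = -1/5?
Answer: 7569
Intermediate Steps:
y = -⅕ (y = -1*⅕ = -⅕ ≈ -0.20000)
Z(o, g) = 4*o
(87 + 14*Z(0, y))² = (87 + 14*(4*0))² = (87 + 14*0)² = (87 + 0)² = 87² = 7569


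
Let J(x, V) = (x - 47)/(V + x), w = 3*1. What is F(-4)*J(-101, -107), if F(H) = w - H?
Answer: 259/52 ≈ 4.9808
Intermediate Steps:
w = 3
J(x, V) = (-47 + x)/(V + x)
F(H) = 3 - H
F(-4)*J(-101, -107) = (3 - 1*(-4))*((-47 - 101)/(-107 - 101)) = (3 + 4)*(-148/(-208)) = 7*(-1/208*(-148)) = 7*(37/52) = 259/52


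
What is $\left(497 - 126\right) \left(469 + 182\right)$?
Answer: $241521$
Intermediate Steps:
$\left(497 - 126\right) \left(469 + 182\right) = 371 \cdot 651 = 241521$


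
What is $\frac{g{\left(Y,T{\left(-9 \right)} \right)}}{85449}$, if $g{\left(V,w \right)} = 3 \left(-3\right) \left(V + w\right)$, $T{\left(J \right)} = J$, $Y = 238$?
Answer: $- \frac{687}{28483} \approx -0.02412$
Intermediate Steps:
$g{\left(V,w \right)} = - 9 V - 9 w$ ($g{\left(V,w \right)} = - 9 \left(V + w\right) = - 9 V - 9 w$)
$\frac{g{\left(Y,T{\left(-9 \right)} \right)}}{85449} = \frac{\left(-9\right) 238 - -81}{85449} = \left(-2142 + 81\right) \frac{1}{85449} = \left(-2061\right) \frac{1}{85449} = - \frac{687}{28483}$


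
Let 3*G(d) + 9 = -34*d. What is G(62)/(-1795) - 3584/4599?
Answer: -455417/1179315 ≈ -0.38617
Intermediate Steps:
G(d) = -3 - 34*d/3 (G(d) = -3 + (-34*d)/3 = -3 - 34*d/3)
G(62)/(-1795) - 3584/4599 = (-3 - 34/3*62)/(-1795) - 3584/4599 = (-3 - 2108/3)*(-1/1795) - 3584*1/4599 = -2117/3*(-1/1795) - 512/657 = 2117/5385 - 512/657 = -455417/1179315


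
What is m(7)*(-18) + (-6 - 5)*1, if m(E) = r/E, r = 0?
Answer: -11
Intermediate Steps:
m(E) = 0 (m(E) = 0/E = 0)
m(7)*(-18) + (-6 - 5)*1 = 0*(-18) + (-6 - 5)*1 = 0 - 11*1 = 0 - 11 = -11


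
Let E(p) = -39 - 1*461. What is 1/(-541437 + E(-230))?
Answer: -1/541937 ≈ -1.8452e-6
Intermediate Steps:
E(p) = -500 (E(p) = -39 - 461 = -500)
1/(-541437 + E(-230)) = 1/(-541437 - 500) = 1/(-541937) = -1/541937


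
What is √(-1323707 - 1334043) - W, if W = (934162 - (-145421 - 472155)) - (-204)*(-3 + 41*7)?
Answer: -1609674 + 5*I*√106310 ≈ -1.6097e+6 + 1630.3*I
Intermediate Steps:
W = 1609674 (W = (934162 - 1*(-617576)) - (-204)*(-3 + 287) = (934162 + 617576) - (-204)*284 = 1551738 - 1*(-57936) = 1551738 + 57936 = 1609674)
√(-1323707 - 1334043) - W = √(-1323707 - 1334043) - 1*1609674 = √(-2657750) - 1609674 = 5*I*√106310 - 1609674 = -1609674 + 5*I*√106310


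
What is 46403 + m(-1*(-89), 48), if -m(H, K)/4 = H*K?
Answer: 29315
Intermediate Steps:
m(H, K) = -4*H*K
46403 + m(-1*(-89), 48) = 46403 - 4*(-1*(-89))*48 = 46403 - 4*89*48 = 46403 - 17088 = 29315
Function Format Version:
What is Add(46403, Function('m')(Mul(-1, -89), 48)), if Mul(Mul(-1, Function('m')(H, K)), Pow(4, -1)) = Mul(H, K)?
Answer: 29315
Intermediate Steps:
Function('m')(H, K) = Mul(-4, H, K) (Function('m')(H, K) = Mul(-4, Mul(H, K)) = Mul(-4, H, K))
Add(46403, Function('m')(Mul(-1, -89), 48)) = Add(46403, Mul(-4, Mul(-1, -89), 48)) = Add(46403, Mul(-4, 89, 48)) = Add(46403, -17088) = 29315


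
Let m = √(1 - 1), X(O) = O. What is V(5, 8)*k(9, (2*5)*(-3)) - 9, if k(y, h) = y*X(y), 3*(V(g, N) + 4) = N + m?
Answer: -117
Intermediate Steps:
m = 0 (m = √0 = 0)
V(g, N) = -4 + N/3 (V(g, N) = -4 + (N + 0)/3 = -4 + N/3)
k(y, h) = y² (k(y, h) = y*y = y²)
V(5, 8)*k(9, (2*5)*(-3)) - 9 = (-4 + (⅓)*8)*9² - 9 = (-4 + 8/3)*81 - 9 = -4/3*81 - 9 = -108 - 9 = -117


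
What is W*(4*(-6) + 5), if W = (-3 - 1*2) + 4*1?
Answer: 19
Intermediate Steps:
W = -1 (W = (-3 - 2) + 4 = -5 + 4 = -1)
W*(4*(-6) + 5) = -(4*(-6) + 5) = -(-24 + 5) = -1*(-19) = 19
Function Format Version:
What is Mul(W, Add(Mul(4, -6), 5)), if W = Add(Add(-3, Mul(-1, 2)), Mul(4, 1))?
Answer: 19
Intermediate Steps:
W = -1 (W = Add(Add(-3, -2), 4) = Add(-5, 4) = -1)
Mul(W, Add(Mul(4, -6), 5)) = Mul(-1, Add(Mul(4, -6), 5)) = Mul(-1, Add(-24, 5)) = Mul(-1, -19) = 19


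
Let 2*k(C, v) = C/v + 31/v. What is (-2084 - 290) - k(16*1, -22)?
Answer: -104409/44 ≈ -2372.9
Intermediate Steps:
k(C, v) = 31/(2*v) + C/(2*v) (k(C, v) = (C/v + 31/v)/2 = (31/v + C/v)/2 = 31/(2*v) + C/(2*v))
(-2084 - 290) - k(16*1, -22) = (-2084 - 290) - (31 + 16*1)/(2*(-22)) = -2374 - (-1)*(31 + 16)/(2*22) = -2374 - (-1)*47/(2*22) = -2374 - 1*(-47/44) = -2374 + 47/44 = -104409/44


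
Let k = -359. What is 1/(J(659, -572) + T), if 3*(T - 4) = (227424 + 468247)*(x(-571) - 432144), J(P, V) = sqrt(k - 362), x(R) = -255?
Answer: -100269148239/10053902088574556801842 - I*sqrt(721)/10053902088574556801842 ≈ -9.9732e-12 - 2.6707e-21*I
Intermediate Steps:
J(P, V) = I*sqrt(721) (J(P, V) = sqrt(-359 - 362) = sqrt(-721) = I*sqrt(721))
T = -100269148239 (T = 4 + ((227424 + 468247)*(-255 - 432144))/3 = 4 + (695671*(-432399))/3 = 4 + (1/3)*(-300807444729) = 4 - 100269148243 = -100269148239)
1/(J(659, -572) + T) = 1/(I*sqrt(721) - 100269148239) = 1/(-100269148239 + I*sqrt(721))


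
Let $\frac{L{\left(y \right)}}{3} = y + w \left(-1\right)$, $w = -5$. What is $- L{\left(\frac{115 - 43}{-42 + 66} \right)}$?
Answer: $-24$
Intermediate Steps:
$L{\left(y \right)} = 15 + 3 y$ ($L{\left(y \right)} = 3 \left(y - -5\right) = 3 \left(y + 5\right) = 3 \left(5 + y\right) = 15 + 3 y$)
$- L{\left(\frac{115 - 43}{-42 + 66} \right)} = - (15 + 3 \frac{115 - 43}{-42 + 66}) = - (15 + 3 \cdot \frac{72}{24}) = - (15 + 3 \cdot 72 \cdot \frac{1}{24}) = - (15 + 3 \cdot 3) = - (15 + 9) = \left(-1\right) 24 = -24$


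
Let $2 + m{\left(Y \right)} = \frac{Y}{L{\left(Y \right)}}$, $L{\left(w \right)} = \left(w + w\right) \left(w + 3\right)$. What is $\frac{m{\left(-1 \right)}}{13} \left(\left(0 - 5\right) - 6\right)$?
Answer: $\frac{77}{52} \approx 1.4808$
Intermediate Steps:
$L{\left(w \right)} = 2 w \left(3 + w\right)$
$m{\left(Y \right)} = -2 + \frac{1}{2 \left(3 + Y\right)}$ ($m{\left(Y \right)} = -2 + \frac{Y}{2 Y \left(3 + Y\right)} = -2 + Y \frac{1}{2 Y \left(3 + Y\right)} = -2 + \frac{1}{2 \left(3 + Y\right)}$)
$\frac{m{\left(-1 \right)}}{13} \left(\left(0 - 5\right) - 6\right) = \frac{\frac{1}{2} \frac{1}{3 - 1} \left(-11 - -4\right)}{13} \left(\left(0 - 5\right) - 6\right) = \frac{-11 + 4}{2 \cdot 2} \cdot \frac{1}{13} \left(-5 - 6\right) = \frac{1}{2} \cdot \frac{1}{2} \left(-7\right) \frac{1}{13} \left(-11\right) = \left(- \frac{7}{4}\right) \frac{1}{13} \left(-11\right) = \left(- \frac{7}{52}\right) \left(-11\right) = \frac{77}{52}$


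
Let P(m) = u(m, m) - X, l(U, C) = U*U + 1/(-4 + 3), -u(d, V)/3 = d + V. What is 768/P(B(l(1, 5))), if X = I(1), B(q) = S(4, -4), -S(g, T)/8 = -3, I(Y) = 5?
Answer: -768/149 ≈ -5.1544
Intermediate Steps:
S(g, T) = 24 (S(g, T) = -8*(-3) = 24)
u(d, V) = -3*V - 3*d (u(d, V) = -3*(d + V) = -3*(V + d) = -3*V - 3*d)
l(U, C) = -1 + U**2 (l(U, C) = U**2 + 1/(-1) = U**2 - 1 = -1 + U**2)
B(q) = 24
X = 5
P(m) = -5 - 6*m (P(m) = (-3*m - 3*m) - 1*5 = -6*m - 5 = -5 - 6*m)
768/P(B(l(1, 5))) = 768/(-5 - 6*24) = 768/(-5 - 144) = 768/(-149) = 768*(-1/149) = -768/149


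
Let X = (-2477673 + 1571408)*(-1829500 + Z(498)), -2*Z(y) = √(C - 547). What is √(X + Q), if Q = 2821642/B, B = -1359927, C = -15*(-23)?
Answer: √(1362813089623655532585496 + 372455066855796930*I*√202)/906618 ≈ 1.2876e+6 + 2.5008*I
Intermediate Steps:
C = 345
Z(y) = -I*√202/2 (Z(y) = -√(345 - 547)/2 = -I*√202/2)
Q = -2821642/1359927 (Q = 2821642/(-1359927) = 2821642*(-1/1359927) = -2821642/1359927 ≈ -2.0748)
X = 1658011817500 + 906265*I*√202/2 (X = (-2477673 + 1571408)*(-1829500 - I*√202/2) = -906265*(-1829500 - I*√202/2) = 1658011817500 + 906265*I*√202/2 ≈ 1.658e+12 + 6.4402e+6*I)
√(X + Q) = √((1658011817500 + 906265*I*√202/2) - 2821642/1359927) = √(2254775036934500858/1359927 + 906265*I*√202/2)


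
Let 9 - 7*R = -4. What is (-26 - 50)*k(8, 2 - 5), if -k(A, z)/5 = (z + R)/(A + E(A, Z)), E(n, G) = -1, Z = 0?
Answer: -3040/49 ≈ -62.041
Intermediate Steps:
R = 13/7 (R = 9/7 - 1/7*(-4) = 9/7 + 4/7 = 13/7 ≈ 1.8571)
k(A, z) = -5*(13/7 + z)/(-1 + A) (k(A, z) = -5*(z + 13/7)/(A - 1) = -5*(13/7 + z)/(-1 + A))
(-26 - 50)*k(8, 2 - 5) = (-26 - 50)*(5*(-13 - 7*(2 - 5))/(7*(-1 + 8))) = -380*(-13 - 7*(-3))/(7*7) = -380*(-13 + 21)/(7*7) = -380*8/(7*7) = -76*40/49 = -3040/49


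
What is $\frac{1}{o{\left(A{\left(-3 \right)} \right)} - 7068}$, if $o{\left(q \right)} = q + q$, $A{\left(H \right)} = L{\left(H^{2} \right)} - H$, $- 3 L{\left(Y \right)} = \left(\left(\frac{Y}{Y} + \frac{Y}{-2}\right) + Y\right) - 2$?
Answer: $- \frac{3}{21193} \approx -0.00014156$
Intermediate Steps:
$L{\left(Y \right)} = \frac{1}{3} - \frac{Y}{6}$ ($L{\left(Y \right)} = - \frac{\left(\left(\frac{Y}{Y} + \frac{Y}{-2}\right) + Y\right) - 2}{3} = - \frac{\left(\left(1 + Y \left(- \frac{1}{2}\right)\right) + Y\right) - 2}{3} = - \frac{\left(\left(1 - \frac{Y}{2}\right) + Y\right) - 2}{3} = - \frac{\left(1 + \frac{Y}{2}\right) - 2}{3} = - \frac{-1 + \frac{Y}{2}}{3} = \frac{1}{3} - \frac{Y}{6}$)
$A{\left(H \right)} = \frac{1}{3} - H - \frac{H^{2}}{6}$ ($A{\left(H \right)} = \left(\frac{1}{3} - \frac{H^{2}}{6}\right) - H = \frac{1}{3} - H - \frac{H^{2}}{6}$)
$o{\left(q \right)} = 2 q$
$\frac{1}{o{\left(A{\left(-3 \right)} \right)} - 7068} = \frac{1}{2 \left(\frac{1}{3} - -3 - \frac{\left(-3\right)^{2}}{6}\right) - 7068} = \frac{1}{2 \left(\frac{1}{3} + 3 - \frac{3}{2}\right) - 7068} = \frac{1}{2 \cdot \frac{11}{6} - 7068} = \frac{1}{\frac{11}{3} - 7068} = \frac{1}{- \frac{21193}{3}} = - \frac{3}{21193}$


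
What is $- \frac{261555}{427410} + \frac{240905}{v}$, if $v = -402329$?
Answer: $- \frac{13879757843}{11463962526} \approx -1.2107$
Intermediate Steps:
$- \frac{261555}{427410} + \frac{240905}{v} = - \frac{261555}{427410} + \frac{240905}{-402329} = \left(-261555\right) \frac{1}{427410} + 240905 \left(- \frac{1}{402329}\right) = - \frac{17437}{28494} - \frac{240905}{402329} = - \frac{13879757843}{11463962526}$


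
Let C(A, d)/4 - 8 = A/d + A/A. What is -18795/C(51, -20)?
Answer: -31325/43 ≈ -728.49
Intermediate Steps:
C(A, d) = 36 + 4*A/d (C(A, d) = 32 + 4*(A/d + A/A) = 32 + 4*(A/d + 1) = 32 + 4*(1 + A/d) = 32 + (4 + 4*A/d) = 36 + 4*A/d)
-18795/C(51, -20) = -18795/(36 + 4*51/(-20)) = -18795/(36 + 4*51*(-1/20)) = -18795/(36 - 51/5) = -18795/129/5 = -18795*5/129 = -31325/43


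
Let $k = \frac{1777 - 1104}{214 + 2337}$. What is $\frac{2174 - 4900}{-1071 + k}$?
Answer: $\frac{3477013}{1365724} \approx 2.5459$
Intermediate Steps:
$k = \frac{673}{2551} \approx 0.26382$
$\frac{2174 - 4900}{-1071 + k} = \frac{2174 - 4900}{-1071 + \frac{673}{2551}} = - \frac{2726}{- \frac{2731448}{2551}} = \left(-2726\right) \left(- \frac{2551}{2731448}\right) = \frac{3477013}{1365724}$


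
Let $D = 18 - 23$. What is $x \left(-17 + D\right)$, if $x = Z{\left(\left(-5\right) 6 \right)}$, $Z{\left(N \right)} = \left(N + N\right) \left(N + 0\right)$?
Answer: $-39600$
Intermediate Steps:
$Z{\left(N \right)} = 2 N^{2}$ ($Z{\left(N \right)} = 2 N N = 2 N^{2}$)
$x = 1800$ ($x = 2 \left(\left(-5\right) 6\right)^{2} = 2 \left(-30\right)^{2} = 2 \cdot 900 = 1800$)
$D = -5$
$x \left(-17 + D\right) = 1800 \left(-17 - 5\right) = 1800 \left(-22\right) = -39600$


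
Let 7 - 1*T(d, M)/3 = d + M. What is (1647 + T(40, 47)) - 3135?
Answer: -1728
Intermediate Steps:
T(d, M) = 21 - 3*M - 3*d (T(d, M) = 21 - 3*(d + M) = 21 - 3*(M + d) = 21 + (-3*M - 3*d) = 21 - 3*M - 3*d)
(1647 + T(40, 47)) - 3135 = (1647 + (21 - 3*47 - 3*40)) - 3135 = (1647 + (21 - 141 - 120)) - 3135 = (1647 - 240) - 3135 = 1407 - 3135 = -1728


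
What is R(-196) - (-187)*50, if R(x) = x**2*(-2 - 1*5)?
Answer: -259562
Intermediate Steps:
R(x) = -7*x**2 (R(x) = x**2*(-2 - 5) = x**2*(-7) = -7*x**2)
R(-196) - (-187)*50 = -7*(-196)**2 - (-187)*50 = -7*38416 - 1*(-9350) = -268912 + 9350 = -259562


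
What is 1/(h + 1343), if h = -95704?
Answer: -1/94361 ≈ -1.0598e-5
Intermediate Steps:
1/(h + 1343) = 1/(-95704 + 1343) = 1/(-94361) = -1/94361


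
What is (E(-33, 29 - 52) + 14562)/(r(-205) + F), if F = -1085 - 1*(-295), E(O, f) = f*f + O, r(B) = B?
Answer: -15058/995 ≈ -15.134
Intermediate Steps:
E(O, f) = O + f**2 (E(O, f) = f**2 + O = O + f**2)
F = -790 (F = -1085 + 295 = -790)
(E(-33, 29 - 52) + 14562)/(r(-205) + F) = ((-33 + (29 - 52)**2) + 14562)/(-205 - 790) = ((-33 + (-23)**2) + 14562)/(-995) = ((-33 + 529) + 14562)*(-1/995) = (496 + 14562)*(-1/995) = 15058*(-1/995) = -15058/995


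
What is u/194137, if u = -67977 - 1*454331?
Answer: -522308/194137 ≈ -2.6904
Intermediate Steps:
u = -522308 (u = -67977 - 454331 = -522308)
u/194137 = -522308/194137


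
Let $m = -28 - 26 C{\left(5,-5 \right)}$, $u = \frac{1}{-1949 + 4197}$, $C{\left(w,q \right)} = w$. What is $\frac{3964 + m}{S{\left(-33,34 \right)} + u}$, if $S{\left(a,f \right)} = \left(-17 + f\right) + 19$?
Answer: $\frac{8555888}{80929} \approx 105.72$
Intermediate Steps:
$S{\left(a,f \right)} = 2 + f$
$u = \frac{1}{2248} \approx 0.00044484$
$m = -158$ ($m = -28 - 130 = -158$)
$\frac{3964 + m}{S{\left(-33,34 \right)} + u} = \frac{3964 - 158}{\left(2 + 34\right) + \frac{1}{2248}} = \frac{3806}{36 + \frac{1}{2248}} = \frac{3806}{\frac{80929}{2248}} = 3806 \cdot \frac{2248}{80929} = \frac{8555888}{80929}$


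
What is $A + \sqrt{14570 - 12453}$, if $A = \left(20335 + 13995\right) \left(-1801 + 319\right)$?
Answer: $-50877060 + \sqrt{2117} \approx -5.0877 \cdot 10^{7}$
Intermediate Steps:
$A = -50877060$ ($A = 34330 \left(-1482\right) = -50877060$)
$A + \sqrt{14570 - 12453} = -50877060 + \sqrt{14570 - 12453} = -50877060 + \sqrt{2117}$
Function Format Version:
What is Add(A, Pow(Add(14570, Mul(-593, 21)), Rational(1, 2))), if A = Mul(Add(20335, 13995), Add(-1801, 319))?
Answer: Add(-50877060, Pow(2117, Rational(1, 2))) ≈ -5.0877e+7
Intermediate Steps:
A = -50877060 (A = Mul(34330, -1482) = -50877060)
Add(A, Pow(Add(14570, Mul(-593, 21)), Rational(1, 2))) = Add(-50877060, Pow(Add(14570, Mul(-593, 21)), Rational(1, 2))) = Add(-50877060, Pow(Add(14570, -12453), Rational(1, 2))) = Add(-50877060, Pow(2117, Rational(1, 2)))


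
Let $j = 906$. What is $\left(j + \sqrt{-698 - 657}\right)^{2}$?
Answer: $\left(906 + i \sqrt{1355}\right)^{2} \approx 8.1948 \cdot 10^{5} + 66700.0 i$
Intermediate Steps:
$\left(j + \sqrt{-698 - 657}\right)^{2} = \left(906 + \sqrt{-698 - 657}\right)^{2} = \left(906 + \sqrt{-1355}\right)^{2} = \left(906 + i \sqrt{1355}\right)^{2}$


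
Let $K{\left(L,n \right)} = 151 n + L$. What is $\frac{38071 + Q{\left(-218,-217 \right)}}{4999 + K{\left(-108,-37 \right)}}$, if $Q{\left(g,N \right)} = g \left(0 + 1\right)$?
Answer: $- \frac{37853}{696} \approx -54.386$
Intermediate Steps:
$K{\left(L,n \right)} = L + 151 n$
$Q{\left(g,N \right)} = g$ ($Q{\left(g,N \right)} = g 1 = g$)
$\frac{38071 + Q{\left(-218,-217 \right)}}{4999 + K{\left(-108,-37 \right)}} = \frac{38071 - 218}{4999 + \left(-108 + 151 \left(-37\right)\right)} = \frac{37853}{4999 - 5695} = \frac{37853}{-696} = 37853 \left(- \frac{1}{696}\right) = - \frac{37853}{696}$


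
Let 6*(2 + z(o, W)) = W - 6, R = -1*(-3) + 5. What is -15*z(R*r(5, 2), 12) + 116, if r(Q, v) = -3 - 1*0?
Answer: 131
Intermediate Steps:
R = 8 (R = 3 + 5 = 8)
r(Q, v) = -3 (r(Q, v) = -3 + 0 = -3)
z(o, W) = -3 + W/6 (z(o, W) = -2 + (W - 6)/6 = -2 + (-6 + W)/6 = -2 + (-1 + W/6) = -3 + W/6)
-15*z(R*r(5, 2), 12) + 116 = -15*(-3 + (⅙)*12) + 116 = -15*(-3 + 2) + 116 = -15*(-1) + 116 = 15 + 116 = 131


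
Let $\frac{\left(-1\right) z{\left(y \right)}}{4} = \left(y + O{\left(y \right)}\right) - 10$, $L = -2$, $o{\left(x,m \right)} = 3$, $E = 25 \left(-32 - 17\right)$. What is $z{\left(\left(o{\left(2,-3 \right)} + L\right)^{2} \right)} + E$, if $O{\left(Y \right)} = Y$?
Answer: $-1193$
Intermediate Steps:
$E = -1225$ ($E = 25 \left(-49\right) = -1225$)
$z{\left(y \right)} = 40 - 8 y$ ($z{\left(y \right)} = - 4 \left(\left(y + y\right) - 10\right) = - 4 \left(2 y - 10\right) = - 4 \left(-10 + 2 y\right) = 40 - 8 y$)
$z{\left(\left(o{\left(2,-3 \right)} + L\right)^{2} \right)} + E = \left(40 - 8 \left(3 - 2\right)^{2}\right) - 1225 = \left(40 - 8 \cdot 1^{2}\right) - 1225 = \left(40 - 8\right) - 1225 = 32 - 1225 = -1193$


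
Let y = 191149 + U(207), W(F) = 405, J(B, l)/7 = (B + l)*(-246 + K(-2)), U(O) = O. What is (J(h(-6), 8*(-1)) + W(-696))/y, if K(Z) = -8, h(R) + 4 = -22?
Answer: 60857/191356 ≈ 0.31803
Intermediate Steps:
h(R) = -26 (h(R) = -4 - 22 = -26)
J(B, l) = -1778*B - 1778*l (J(B, l) = 7*((B + l)*(-246 - 8)) = 7*((B + l)*(-254)) = 7*(-254*B - 254*l) = -1778*B - 1778*l)
y = 191356 (y = 191149 + 207 = 191356)
(J(h(-6), 8*(-1)) + W(-696))/y = ((-1778*(-26) - 14224*(-1)) + 405)/191356 = ((46228 - 1778*(-8)) + 405)*(1/191356) = ((46228 + 14224) + 405)*(1/191356) = (60452 + 405)*(1/191356) = 60857*(1/191356) = 60857/191356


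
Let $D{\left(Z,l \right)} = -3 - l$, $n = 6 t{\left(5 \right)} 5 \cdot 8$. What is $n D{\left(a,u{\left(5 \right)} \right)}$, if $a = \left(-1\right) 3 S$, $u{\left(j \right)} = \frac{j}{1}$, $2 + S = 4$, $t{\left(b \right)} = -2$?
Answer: $3840$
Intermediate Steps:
$S = 2$ ($S = -2 + 4 = 2$)
$u{\left(j \right)} = j$ ($u{\left(j \right)} = j 1 = j$)
$a = -6$ ($a = \left(-1\right) 3 \cdot 2 = \left(-3\right) 2 = -6$)
$n = -480$ ($n = 6 \left(-2\right) 5 \cdot 8 = \left(-12\right) 5 \cdot 8 = \left(-60\right) 8 = -480$)
$n D{\left(a,u{\left(5 \right)} \right)} = - 480 \left(-3 - 5\right) = \left(-480\right) \left(-8\right) = 3840$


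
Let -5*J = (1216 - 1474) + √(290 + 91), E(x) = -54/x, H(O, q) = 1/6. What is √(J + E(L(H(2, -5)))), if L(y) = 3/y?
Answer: √(1215 - 5*√381)/5 ≈ 6.6855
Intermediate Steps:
H(O, q) = ⅙
J = 258/5 - √381/5 (J = -((1216 - 1474) + √(290 + 91))/5 = -(-258 + √381)/5 = 258/5 - √381/5 ≈ 47.696)
√(J + E(L(H(2, -5)))) = √((258/5 - √381/5) - 54/(3/(⅙))) = √((258/5 - √381/5) - 54/(3*6)) = √((258/5 - √381/5) - 54/18) = √((258/5 - √381/5) - 54*1/18) = √((258/5 - √381/5) - 3) = √(243/5 - √381/5)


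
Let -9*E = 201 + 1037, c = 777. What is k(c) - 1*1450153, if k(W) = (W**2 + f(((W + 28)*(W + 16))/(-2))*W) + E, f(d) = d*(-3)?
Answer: 13377021227/18 ≈ 7.4317e+8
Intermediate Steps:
f(d) = -3*d
E = -1238/9 (E = -(201 + 1037)/9 = -1/9*1238 = -1238/9 ≈ -137.56)
k(W) = -1238/9 + W**2 + 3*W*(16 + W)*(28 + W)/2 (k(W) = (W**2 + (-3*(W + 28)*(W + 16)/(-2))*W) - 1238/9 = (W**2 + (-3*(28 + W)*(16 + W)*(-1)/2)*W) - 1238/9 = (W**2 + (-3*(16 + W)*(28 + W)*(-1)/2)*W) - 1238/9 = (W**2 + (-(-3)*(16 + W)*(28 + W)/2)*W) - 1238/9 = (W**2 + (3*(16 + W)*(28 + W)/2)*W) - 1238/9 = (W**2 + 3*W*(16 + W)*(28 + W)/2) - 1238/9 = -1238/9 + W**2 + 3*W*(16 + W)*(28 + W)/2)
k(c) - 1*1450153 = (-1238/9 + 67*777**2 + 672*777 + (3/2)*777**3) - 1*1450153 = (-1238/9 + 67*603729 + 522144 + (3/2)*469097433) - 1450153 = (-1238/9 + 40449843 + 522144 + 1407292299/2) - 1450153 = 13403123981/18 - 1450153 = 13377021227/18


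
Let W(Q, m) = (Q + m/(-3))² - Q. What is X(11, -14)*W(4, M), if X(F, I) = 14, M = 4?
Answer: 392/9 ≈ 43.556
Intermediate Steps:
W(Q, m) = (Q - m/3)² - Q (W(Q, m) = (Q + m*(-⅓))² - Q = (Q - m/3)² - Q)
X(11, -14)*W(4, M) = 14*(-1*4 + (-1*4 + 3*4)²/9) = 14*(-4 + (-4 + 12)²/9) = 14*(-4 + (⅑)*8²) = 14*(-4 + (⅑)*64) = 14*(-4 + 64/9) = 14*(28/9) = 392/9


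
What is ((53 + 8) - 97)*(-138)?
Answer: 4968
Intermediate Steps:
((53 + 8) - 97)*(-138) = (61 - 97)*(-138) = -36*(-138) = 4968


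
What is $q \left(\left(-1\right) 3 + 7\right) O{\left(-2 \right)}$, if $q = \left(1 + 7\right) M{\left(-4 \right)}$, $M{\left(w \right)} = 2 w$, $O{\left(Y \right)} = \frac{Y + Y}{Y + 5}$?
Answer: $\frac{1024}{3} \approx 341.33$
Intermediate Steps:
$O{\left(Y \right)} = \frac{2 Y}{5 + Y}$
$q = -64$ ($q = \left(1 + 7\right) 2 \left(-4\right) = 8 \left(-8\right) = -64$)
$q \left(\left(-1\right) 3 + 7\right) O{\left(-2 \right)} = - 64 \left(\left(-1\right) 3 + 7\right) 2 \left(-2\right) \frac{1}{5 - 2} = - 64 \left(-3 + 7\right) 2 \left(-2\right) \frac{1}{3} = \left(-64\right) 4 \cdot 2 \left(-2\right) \frac{1}{3} = \left(-256\right) \left(- \frac{4}{3}\right) = \frac{1024}{3}$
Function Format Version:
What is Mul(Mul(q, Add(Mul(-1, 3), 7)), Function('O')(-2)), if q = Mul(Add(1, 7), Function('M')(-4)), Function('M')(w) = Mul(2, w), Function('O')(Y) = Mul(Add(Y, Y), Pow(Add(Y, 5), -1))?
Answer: Rational(1024, 3) ≈ 341.33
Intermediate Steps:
Function('O')(Y) = Mul(2, Y, Pow(Add(5, Y), -1)) (Function('O')(Y) = Mul(Mul(2, Y), Pow(Add(5, Y), -1)) = Mul(2, Y, Pow(Add(5, Y), -1)))
q = -64 (q = Mul(Add(1, 7), Mul(2, -4)) = Mul(8, -8) = -64)
Mul(Mul(q, Add(Mul(-1, 3), 7)), Function('O')(-2)) = Mul(Mul(-64, Add(Mul(-1, 3), 7)), Mul(2, -2, Pow(Add(5, -2), -1))) = Mul(Mul(-64, Add(-3, 7)), Mul(2, -2, Pow(3, -1))) = Mul(Mul(-64, 4), Mul(2, -2, Rational(1, 3))) = Mul(-256, Rational(-4, 3)) = Rational(1024, 3)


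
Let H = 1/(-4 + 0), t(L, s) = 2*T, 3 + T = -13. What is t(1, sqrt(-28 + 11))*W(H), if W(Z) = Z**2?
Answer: -2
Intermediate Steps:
T = -16 (T = -3 - 13 = -16)
t(L, s) = -32 (t(L, s) = 2*(-16) = -32)
H = -1/4 (H = 1/(-4) = -1/4 ≈ -0.25000)
t(1, sqrt(-28 + 11))*W(H) = -32*(-1/4)**2 = -32*1/16 = -2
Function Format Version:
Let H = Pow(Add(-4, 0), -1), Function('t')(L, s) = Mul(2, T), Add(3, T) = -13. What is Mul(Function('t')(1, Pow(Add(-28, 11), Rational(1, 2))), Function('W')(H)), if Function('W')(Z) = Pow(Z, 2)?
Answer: -2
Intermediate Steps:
T = -16 (T = Add(-3, -13) = -16)
Function('t')(L, s) = -32 (Function('t')(L, s) = Mul(2, -16) = -32)
H = Rational(-1, 4) (H = Pow(-4, -1) = Rational(-1, 4) ≈ -0.25000)
Mul(Function('t')(1, Pow(Add(-28, 11), Rational(1, 2))), Function('W')(H)) = Mul(-32, Pow(Rational(-1, 4), 2)) = Mul(-32, Rational(1, 16)) = -2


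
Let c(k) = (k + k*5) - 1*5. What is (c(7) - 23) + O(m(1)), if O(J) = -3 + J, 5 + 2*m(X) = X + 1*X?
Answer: 19/2 ≈ 9.5000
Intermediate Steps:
m(X) = -5/2 + X (m(X) = -5/2 + (X + 1*X)/2 = -5/2 + (X + X)/2 = -5/2 + (2*X)/2 = -5/2 + X)
c(k) = -5 + 6*k (c(k) = (k + 5*k) - 5 = 6*k - 5 = -5 + 6*k)
(c(7) - 23) + O(m(1)) = ((-5 + 6*7) - 23) + (-3 + (-5/2 + 1)) = ((-5 + 42) - 23) + (-3 - 3/2) = (37 - 23) - 9/2 = 14 - 9/2 = 19/2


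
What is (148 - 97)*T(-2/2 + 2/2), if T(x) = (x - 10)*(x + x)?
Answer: 0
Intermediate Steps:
T(x) = 2*x*(-10 + x) (T(x) = (-10 + x)*(2*x) = 2*x*(-10 + x))
(148 - 97)*T(-2/2 + 2/2) = (148 - 97)*(2*(-2/2 + 2/2)*(-10 + (-2/2 + 2/2))) = 51*(2*(-2*½ + 2*(½))*(-10 + (-2*½ + 2*(½)))) = 51*(2*(-1 + 1)*(-10 + (-1 + 1))) = 51*(2*0*(-10 + 0)) = 51*(2*0*(-10)) = 51*0 = 0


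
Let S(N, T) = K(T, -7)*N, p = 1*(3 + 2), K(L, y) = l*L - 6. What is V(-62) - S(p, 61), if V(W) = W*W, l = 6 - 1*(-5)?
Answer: 519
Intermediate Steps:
l = 11 (l = 6 + 5 = 11)
K(L, y) = -6 + 11*L (K(L, y) = 11*L - 6 = -6 + 11*L)
V(W) = W²
p = 5 (p = 1*5 = 5)
S(N, T) = N*(-6 + 11*T) (S(N, T) = (-6 + 11*T)*N = N*(-6 + 11*T))
V(-62) - S(p, 61) = (-62)² - 5*(-6 + 11*61) = 3844 - 5*(-6 + 671) = 3844 - 5*665 = 3844 - 1*3325 = 3844 - 3325 = 519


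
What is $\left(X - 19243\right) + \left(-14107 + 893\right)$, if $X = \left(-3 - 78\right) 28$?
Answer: $-34725$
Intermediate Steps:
$X = -2268$ ($X = \left(-81\right) 28 = -2268$)
$\left(X - 19243\right) + \left(-14107 + 893\right) = \left(-2268 - 19243\right) + \left(-14107 + 893\right) = -21511 - 13214 = -34725$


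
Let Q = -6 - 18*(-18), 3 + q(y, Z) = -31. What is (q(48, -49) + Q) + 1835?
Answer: 2119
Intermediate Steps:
q(y, Z) = -34 (q(y, Z) = -3 - 31 = -34)
Q = 318 (Q = -6 + 324 = 318)
(q(48, -49) + Q) + 1835 = (-34 + 318) + 1835 = 284 + 1835 = 2119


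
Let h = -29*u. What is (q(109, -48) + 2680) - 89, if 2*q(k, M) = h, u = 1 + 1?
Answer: 2562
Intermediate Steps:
u = 2
h = -58 (h = -29*2 = -58)
q(k, M) = -29 (q(k, M) = (½)*(-58) = -29)
(q(109, -48) + 2680) - 89 = (-29 + 2680) - 89 = 2651 - 89 = 2562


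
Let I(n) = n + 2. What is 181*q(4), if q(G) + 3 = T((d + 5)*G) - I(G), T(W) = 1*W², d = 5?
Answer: 287971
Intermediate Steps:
I(n) = 2 + n
T(W) = W²
q(G) = -5 - G + 100*G² (q(G) = -3 + (((5 + 5)*G)² - (2 + G)) = -3 + ((10*G)² + (-2 - G)) = -3 + (100*G² + (-2 - G)) = -3 + (-2 - G + 100*G²) = -5 - G + 100*G²)
181*q(4) = 181*(-5 - 1*4 + 100*4²) = 181*(-5 - 4 + 100*16) = 181*(-5 - 4 + 1600) = 181*1591 = 287971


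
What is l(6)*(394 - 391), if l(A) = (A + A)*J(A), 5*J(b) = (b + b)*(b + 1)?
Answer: 3024/5 ≈ 604.80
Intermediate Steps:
J(b) = 2*b*(1 + b)/5 (J(b) = ((b + b)*(b + 1))/5 = ((2*b)*(1 + b))/5 = (2*b*(1 + b))/5 = 2*b*(1 + b)/5)
l(A) = 4*A²*(1 + A)/5 (l(A) = (A + A)*(2*A*(1 + A)/5) = (2*A)*(2*A*(1 + A)/5) = 4*A²*(1 + A)/5)
l(6)*(394 - 391) = ((⅘)*6²*(1 + 6))*(394 - 391) = ((⅘)*36*7)*3 = (1008/5)*3 = 3024/5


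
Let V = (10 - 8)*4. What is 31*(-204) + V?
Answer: -6316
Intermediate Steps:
V = 8 (V = 2*4 = 8)
31*(-204) + V = 31*(-204) + 8 = -6324 + 8 = -6316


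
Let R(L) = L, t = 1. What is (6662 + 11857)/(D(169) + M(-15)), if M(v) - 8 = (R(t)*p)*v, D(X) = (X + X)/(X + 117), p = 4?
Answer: -203709/559 ≈ -364.42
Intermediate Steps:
D(X) = 2*X/(117 + X) (D(X) = (2*X)/(117 + X) = 2*X/(117 + X))
M(v) = 8 + 4*v (M(v) = 8 + (1*4)*v = 8 + 4*v)
(6662 + 11857)/(D(169) + M(-15)) = (6662 + 11857)/(2*169/(117 + 169) + (8 + 4*(-15))) = 18519/(2*169/286 + (8 - 60)) = 18519/(2*169*(1/286) - 52) = 18519/(13/11 - 52) = 18519/(-559/11) = 18519*(-11/559) = -203709/559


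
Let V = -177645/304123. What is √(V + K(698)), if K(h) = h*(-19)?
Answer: I*√1226667003979133/304123 ≈ 115.16*I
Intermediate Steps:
V = -177645/304123 (V = -177645*1/304123 = -177645/304123 ≈ -0.58412)
K(h) = -19*h
√(V + K(698)) = √(-177645/304123 - 19*698) = √(-177645/304123 - 13262) = √(-4033456871/304123) = I*√1226667003979133/304123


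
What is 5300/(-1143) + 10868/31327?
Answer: -153610976/35806761 ≈ -4.2900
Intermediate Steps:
5300/(-1143) + 10868/31327 = 5300*(-1/1143) + 10868*(1/31327) = -5300/1143 + 10868/31327 = -153610976/35806761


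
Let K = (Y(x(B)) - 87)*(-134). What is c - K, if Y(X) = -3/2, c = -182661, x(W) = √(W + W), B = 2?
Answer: -194520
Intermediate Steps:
x(W) = √2*√W (x(W) = √(2*W) = √2*√W)
Y(X) = -3/2 (Y(X) = -3*½ = -3/2)
K = 11859 (K = (-3/2 - 87)*(-134) = -177/2*(-134) = 11859)
c - K = -182661 - 1*11859 = -182661 - 11859 = -194520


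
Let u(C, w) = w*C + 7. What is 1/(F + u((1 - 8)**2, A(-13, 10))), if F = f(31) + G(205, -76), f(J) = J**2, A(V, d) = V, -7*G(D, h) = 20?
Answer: 7/2297 ≈ 0.0030475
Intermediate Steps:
G(D, h) = -20/7 (G(D, h) = -1/7*20 = -20/7)
u(C, w) = 7 + C*w (u(C, w) = C*w + 7 = 7 + C*w)
F = 6707/7 (F = 31**2 - 20/7 = 961 - 20/7 = 6707/7 ≈ 958.14)
1/(F + u((1 - 8)**2, A(-13, 10))) = 1/(6707/7 + (7 + (1 - 8)**2*(-13))) = 1/(6707/7 + (7 + (-7)**2*(-13))) = 1/(6707/7 + (7 + 49*(-13))) = 1/(6707/7 + (7 - 637)) = 1/(6707/7 - 630) = 1/(2297/7) = 7/2297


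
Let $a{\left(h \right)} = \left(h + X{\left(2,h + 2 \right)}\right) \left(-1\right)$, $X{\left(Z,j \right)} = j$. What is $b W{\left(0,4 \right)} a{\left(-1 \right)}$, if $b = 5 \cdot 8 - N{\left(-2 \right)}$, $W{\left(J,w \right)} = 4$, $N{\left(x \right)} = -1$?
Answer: $0$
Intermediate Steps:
$a{\left(h \right)} = -2 - 2 h$ ($a{\left(h \right)} = \left(h + \left(h + 2\right)\right) \left(-1\right) = \left(h + \left(2 + h\right)\right) \left(-1\right) = \left(2 + 2 h\right) \left(-1\right) = -2 - 2 h$)
$b = 41$ ($b = 5 \cdot 8 - -1 = 40 + 1 = 41$)
$b W{\left(0,4 \right)} a{\left(-1 \right)} = 41 \cdot 4 \left(-2 - -2\right) = 164 \left(-2 + 2\right) = 164 \cdot 0 = 0$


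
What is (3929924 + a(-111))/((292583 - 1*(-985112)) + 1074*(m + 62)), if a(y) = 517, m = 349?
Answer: 3930441/1719109 ≈ 2.2863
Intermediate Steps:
(3929924 + a(-111))/((292583 - 1*(-985112)) + 1074*(m + 62)) = (3929924 + 517)/((292583 - 1*(-985112)) + 1074*(349 + 62)) = 3930441/((292583 + 985112) + 1074*411) = 3930441/(1277695 + 441414) = 3930441/1719109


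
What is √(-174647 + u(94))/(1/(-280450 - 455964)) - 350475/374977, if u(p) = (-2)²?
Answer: -350475/374977 - 736414*I*√174643 ≈ -0.93466 - 3.0775e+8*I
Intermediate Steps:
u(p) = 4
√(-174647 + u(94))/(1/(-280450 - 455964)) - 350475/374977 = √(-174647 + 4)/(1/(-280450 - 455964)) - 350475/374977 = √(-174643)/(1/(-736414)) - 350475*1/374977 = (I*√174643)/(-1/736414) - 350475/374977 = (I*√174643)*(-736414) - 350475/374977 = -736414*I*√174643 - 350475/374977 = -350475/374977 - 736414*I*√174643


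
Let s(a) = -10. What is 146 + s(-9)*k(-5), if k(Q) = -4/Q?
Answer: 138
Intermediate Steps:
146 + s(-9)*k(-5) = 146 - (-40)/(-5) = 146 - (-40)*(-1)/5 = 146 - 10*⅘ = 146 - 8 = 138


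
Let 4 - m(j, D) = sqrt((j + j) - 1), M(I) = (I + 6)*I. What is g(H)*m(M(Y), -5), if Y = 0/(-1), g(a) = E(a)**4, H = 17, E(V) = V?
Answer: 334084 - 83521*I ≈ 3.3408e+5 - 83521.0*I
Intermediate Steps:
g(a) = a**4
Y = 0 (Y = 0*(-1) = 0)
M(I) = I*(6 + I) (M(I) = (6 + I)*I = I*(6 + I))
m(j, D) = 4 - sqrt(-1 + 2*j) (m(j, D) = 4 - sqrt((j + j) - 1) = 4 - sqrt(2*j - 1) = 4 - sqrt(-1 + 2*j))
g(H)*m(M(Y), -5) = 17**4*(4 - sqrt(-1 + 2*(0*(6 + 0)))) = 83521*(4 - sqrt(-1 + 2*(0*6))) = 83521*(4 - sqrt(-1 + 2*0)) = 83521*(4 - sqrt(-1 + 0)) = 83521*(4 - sqrt(-1)) = 83521*(4 - I) = 334084 - 83521*I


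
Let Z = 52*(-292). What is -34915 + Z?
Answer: -50099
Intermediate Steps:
Z = -15184
-34915 + Z = -34915 - 15184 = -50099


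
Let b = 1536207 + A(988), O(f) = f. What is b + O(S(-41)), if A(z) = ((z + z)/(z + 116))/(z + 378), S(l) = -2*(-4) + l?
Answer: 289581088639/188508 ≈ 1.5362e+6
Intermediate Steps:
S(l) = 8 + l
A(z) = 2*z/((116 + z)*(378 + z)) (A(z) = ((2*z)/(116 + z))/(378 + z) = (2*z/(116 + z))/(378 + z) = 2*z/((116 + z)*(378 + z)))
b = 289587309403/188508 (b = 1536207 + 2*988/(43848 + 988² + 494*988) = 1536207 + 2*988/(43848 + 976144 + 488072) = 1536207 + 2*988/1508064 = 1536207 + 2*988*(1/1508064) = 1536207 + 247/188508 = 289587309403/188508 ≈ 1.5362e+6)
b + O(S(-41)) = 289587309403/188508 + (8 - 41) = 289587309403/188508 - 33 = 289581088639/188508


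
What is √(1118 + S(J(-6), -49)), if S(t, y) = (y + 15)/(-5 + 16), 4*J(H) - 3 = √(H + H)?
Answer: 2*√33726/11 ≈ 33.390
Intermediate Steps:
J(H) = ¾ + √2*√H/4 (J(H) = ¾ + √(H + H)/4 = ¾ + √(2*H)/4 = ¾ + (√2*√H)/4 = ¾ + √2*√H/4)
S(t, y) = 15/11 + y/11 (S(t, y) = (15 + y)/11 = (15 + y)*(1/11) = 15/11 + y/11)
√(1118 + S(J(-6), -49)) = √(1118 + (15/11 + (1/11)*(-49))) = √(1118 + (15/11 - 49/11)) = √(1118 - 34/11) = √(12264/11) = 2*√33726/11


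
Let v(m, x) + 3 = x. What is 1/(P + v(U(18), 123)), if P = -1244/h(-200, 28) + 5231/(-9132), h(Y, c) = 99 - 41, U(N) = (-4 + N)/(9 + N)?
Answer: 264828/25947557 ≈ 0.010206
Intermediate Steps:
U(N) = (-4 + N)/(9 + N)
v(m, x) = -3 + x
h(Y, c) = 58
P = -5831803/264828 (P = -1244/58 + 5231/(-9132) = -1244*1/58 + 5231*(-1/9132) = -622/29 - 5231/9132 = -5831803/264828 ≈ -22.021)
1/(P + v(U(18), 123)) = 1/(-5831803/264828 + (-3 + 123)) = 1/(-5831803/264828 + 120) = 1/(25947557/264828) = 264828/25947557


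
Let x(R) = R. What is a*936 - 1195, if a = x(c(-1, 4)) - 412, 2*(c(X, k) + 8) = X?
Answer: -394783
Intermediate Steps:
c(X, k) = -8 + X/2
a = -841/2 (a = (-8 + (½)*(-1)) - 412 = (-8 - ½) - 412 = -17/2 - 412 = -841/2 ≈ -420.50)
a*936 - 1195 = -841/2*936 - 1195 = -393588 - 1195 = -394783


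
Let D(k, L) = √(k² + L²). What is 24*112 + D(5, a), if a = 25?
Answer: 2688 + 5*√26 ≈ 2713.5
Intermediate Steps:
D(k, L) = √(L² + k²)
24*112 + D(5, a) = 24*112 + √(25² + 5²) = 2688 + √(625 + 25) = 2688 + √650 = 2688 + 5*√26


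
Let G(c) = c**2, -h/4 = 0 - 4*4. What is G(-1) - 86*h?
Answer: -5503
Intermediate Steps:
h = 64 (h = -4*(0 - 4*4) = -4*(0 - 16) = -4*(-16) = 64)
G(-1) - 86*h = (-1)**2 - 86*64 = 1 - 5504 = -5503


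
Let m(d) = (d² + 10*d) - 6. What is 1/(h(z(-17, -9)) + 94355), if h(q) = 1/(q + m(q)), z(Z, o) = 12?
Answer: 270/25475851 ≈ 1.0598e-5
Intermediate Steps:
m(d) = -6 + d² + 10*d
h(q) = 1/(-6 + q² + 11*q) (h(q) = 1/(q + (-6 + q² + 10*q)) = 1/(-6 + q² + 11*q))
1/(h(z(-17, -9)) + 94355) = 1/(1/(-6 + 12² + 11*12) + 94355) = 1/(1/(-6 + 144 + 132) + 94355) = 1/(1/270 + 94355) = 1/(25475851/270) = 270/25475851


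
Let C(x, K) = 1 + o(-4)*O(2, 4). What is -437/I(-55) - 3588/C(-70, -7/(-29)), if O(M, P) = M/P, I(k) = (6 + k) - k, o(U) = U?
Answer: 21091/6 ≈ 3515.2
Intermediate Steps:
I(k) = 6
C(x, K) = -1 (C(x, K) = 1 - 8/4 = 1 - 4*1/2 = 1 - 2 = -1)
-437/I(-55) - 3588/C(-70, -7/(-29)) = -437/6 - 3588/(-1) = -437*1/6 - 3588*(-1) = -437/6 + 3588 = 21091/6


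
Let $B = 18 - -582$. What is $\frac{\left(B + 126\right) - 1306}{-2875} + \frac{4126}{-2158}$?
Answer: $- \frac{1061061}{620425} \approx -1.7102$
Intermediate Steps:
$B = 600$ ($B = 18 + 582 = 600$)
$\frac{\left(B + 126\right) - 1306}{-2875} + \frac{4126}{-2158} = \frac{\left(600 + 126\right) - 1306}{-2875} + \frac{4126}{-2158} = \left(726 - 1306\right) \left(- \frac{1}{2875}\right) + 4126 \left(- \frac{1}{2158}\right) = \left(-580\right) \left(- \frac{1}{2875}\right) - \frac{2063}{1079} = \frac{116}{575} - \frac{2063}{1079} = - \frac{1061061}{620425}$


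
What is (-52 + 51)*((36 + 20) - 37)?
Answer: -19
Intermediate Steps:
(-52 + 51)*((36 + 20) - 37) = -(56 - 37) = -1*19 = -19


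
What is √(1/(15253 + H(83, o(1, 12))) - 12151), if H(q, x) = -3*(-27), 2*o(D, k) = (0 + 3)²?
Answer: I*√2857083521622/15334 ≈ 110.23*I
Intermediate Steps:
o(D, k) = 9/2 (o(D, k) = (0 + 3)²/2 = (½)*3² = (½)*9 = 9/2)
H(q, x) = 81
√(1/(15253 + H(83, o(1, 12))) - 12151) = √(1/(15253 + 81) - 12151) = √(1/15334 - 12151) = √(-186323433/15334) = I*√2857083521622/15334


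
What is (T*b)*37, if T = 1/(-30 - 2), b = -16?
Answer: 37/2 ≈ 18.500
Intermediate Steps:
T = -1/32 (T = 1/(-32) = -1/32 ≈ -0.031250)
(T*b)*37 = -1/32*(-16)*37 = (½)*37 = 37/2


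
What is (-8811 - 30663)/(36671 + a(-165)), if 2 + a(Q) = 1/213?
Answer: -4203981/3905249 ≈ -1.0765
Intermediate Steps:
a(Q) = -425/213 (a(Q) = -2 + 1/213 = -425/213)
(-8811 - 30663)/(36671 + a(-165)) = (-8811 - 30663)/(36671 - 425/213) = -39474/7810498/213 = -39474*213/7810498 = -4203981/3905249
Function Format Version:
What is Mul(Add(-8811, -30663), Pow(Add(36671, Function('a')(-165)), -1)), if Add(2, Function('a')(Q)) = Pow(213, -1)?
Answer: Rational(-4203981, 3905249) ≈ -1.0765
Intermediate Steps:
Function('a')(Q) = Rational(-425, 213) (Function('a')(Q) = Add(-2, Pow(213, -1)) = Add(-2, Rational(1, 213)) = Rational(-425, 213))
Mul(Add(-8811, -30663), Pow(Add(36671, Function('a')(-165)), -1)) = Mul(Add(-8811, -30663), Pow(Add(36671, Rational(-425, 213)), -1)) = Mul(-39474, Pow(Rational(7810498, 213), -1)) = Mul(-39474, Rational(213, 7810498)) = Rational(-4203981, 3905249)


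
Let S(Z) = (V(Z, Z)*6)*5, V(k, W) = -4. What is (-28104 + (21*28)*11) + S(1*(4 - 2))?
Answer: -21756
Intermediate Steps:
S(Z) = -120 (S(Z) = -4*6*5 = -24*5 = -120)
(-28104 + (21*28)*11) + S(1*(4 - 2)) = (-28104 + (21*28)*11) - 120 = (-28104 + 588*11) - 120 = (-28104 + 6468) - 120 = -21636 - 120 = -21756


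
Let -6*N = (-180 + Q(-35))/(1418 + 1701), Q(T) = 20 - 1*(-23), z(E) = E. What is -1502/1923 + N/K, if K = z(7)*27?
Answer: -1770743147/2267182386 ≈ -0.78103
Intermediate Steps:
Q(T) = 43 (Q(T) = 20 + 23 = 43)
K = 189 (K = 7*27 = 189)
N = 137/18714 (N = -(-180 + 43)/(6*(1418 + 1701)) = -(-137)/(6*3119) = -⅙*(-137/3119) = 137/18714 ≈ 0.0073207)
-1502/1923 + N/K = -1502/1923 + (137/18714)/189 = -1502*1/1923 + (137/18714)*(1/189) = -1502/1923 + 137/3536946 = -1770743147/2267182386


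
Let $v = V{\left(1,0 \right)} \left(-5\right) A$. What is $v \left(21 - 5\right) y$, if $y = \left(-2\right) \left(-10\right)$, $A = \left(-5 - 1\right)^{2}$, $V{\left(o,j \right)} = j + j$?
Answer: $0$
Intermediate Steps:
$V{\left(o,j \right)} = 2 j$
$A = 36$ ($A = \left(-6\right)^{2} = 36$)
$v = 0$ ($v = 2 \cdot 0 \left(-5\right) 36 = 0 \left(-5\right) 36 = 0 \cdot 36 = 0$)
$y = 20$
$v \left(21 - 5\right) y = 0 \left(21 - 5\right) 20 = 0 \cdot 16 \cdot 20 = 0 \cdot 20 = 0$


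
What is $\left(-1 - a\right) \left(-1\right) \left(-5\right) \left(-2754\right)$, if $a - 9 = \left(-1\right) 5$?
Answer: $68850$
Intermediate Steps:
$a = 4$ ($a = 9 - 5 = 4$)
$\left(-1 - a\right) \left(-1\right) \left(-5\right) \left(-2754\right) = \left(-1 - 4\right) \left(-1\right) \left(-5\right) \left(-2754\right) = \left(-5\right) \left(-1\right) \left(-5\right) \left(-2754\right) = 5 \left(-5\right) \left(-2754\right) = \left(-25\right) \left(-2754\right) = 68850$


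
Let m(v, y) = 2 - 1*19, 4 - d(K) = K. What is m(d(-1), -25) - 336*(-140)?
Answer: 47023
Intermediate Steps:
d(K) = 4 - K
m(v, y) = -17 (m(v, y) = 2 - 19 = -17)
m(d(-1), -25) - 336*(-140) = -17 - 336*(-140) = -17 + 47040 = 47023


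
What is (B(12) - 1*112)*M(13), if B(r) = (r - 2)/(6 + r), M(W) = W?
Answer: -13039/9 ≈ -1448.8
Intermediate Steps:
B(r) = (-2 + r)/(6 + r)
(B(12) - 1*112)*M(13) = ((-2 + 12)/(6 + 12) - 1*112)*13 = (10/18 - 112)*13 = ((1/18)*10 - 112)*13 = (5/9 - 112)*13 = -1003/9*13 = -13039/9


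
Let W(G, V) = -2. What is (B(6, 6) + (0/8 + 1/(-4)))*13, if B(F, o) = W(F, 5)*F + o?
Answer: -325/4 ≈ -81.250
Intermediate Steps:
B(F, o) = o - 2*F (B(F, o) = -2*F + o = o - 2*F)
(B(6, 6) + (0/8 + 1/(-4)))*13 = ((6 - 2*6) + (0/8 + 1/(-4)))*13 = ((6 - 12) + (0*(1/8) + 1*(-1/4)))*13 = (-6 + (0 - 1/4))*13 = (-6 - 1/4)*13 = -25/4*13 = -325/4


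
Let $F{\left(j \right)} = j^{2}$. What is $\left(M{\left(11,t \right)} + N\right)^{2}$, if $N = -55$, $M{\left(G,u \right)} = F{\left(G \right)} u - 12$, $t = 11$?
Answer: $1597696$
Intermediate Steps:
$M{\left(G,u \right)} = -12 + u G^{2}$ ($M{\left(G,u \right)} = G^{2} u - 12 = u G^{2} - 12 = -12 + u G^{2}$)
$\left(M{\left(11,t \right)} + N\right)^{2} = \left(\left(-12 + 11 \cdot 11^{2}\right) - 55\right)^{2} = \left(\left(-12 + 11 \cdot 121\right) - 55\right)^{2} = \left(\left(-12 + 1331\right) - 55\right)^{2} = \left(1319 - 55\right)^{2} = 1264^{2} = 1597696$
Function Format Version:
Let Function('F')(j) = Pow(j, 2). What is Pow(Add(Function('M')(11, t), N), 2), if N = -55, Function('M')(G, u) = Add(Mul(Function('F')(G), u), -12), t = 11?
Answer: 1597696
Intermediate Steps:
Function('M')(G, u) = Add(-12, Mul(u, Pow(G, 2))) (Function('M')(G, u) = Add(Mul(Pow(G, 2), u), -12) = Add(Mul(u, Pow(G, 2)), -12) = Add(-12, Mul(u, Pow(G, 2))))
Pow(Add(Function('M')(11, t), N), 2) = Pow(Add(Add(-12, Mul(11, Pow(11, 2))), -55), 2) = Pow(Add(Add(-12, Mul(11, 121)), -55), 2) = Pow(Add(Add(-12, 1331), -55), 2) = Pow(Add(1319, -55), 2) = Pow(1264, 2) = 1597696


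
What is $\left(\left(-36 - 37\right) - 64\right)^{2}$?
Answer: $18769$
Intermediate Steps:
$\left(\left(-36 - 37\right) - 64\right)^{2} = \left(-73 - 64\right)^{2} = \left(-137\right)^{2} = 18769$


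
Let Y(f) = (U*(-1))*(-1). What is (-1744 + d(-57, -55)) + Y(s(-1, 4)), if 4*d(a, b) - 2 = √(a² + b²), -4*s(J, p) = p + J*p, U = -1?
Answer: -3489/2 + √6274/4 ≈ -1724.7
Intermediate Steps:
s(J, p) = -p/4 - J*p/4 (s(J, p) = -(p + J*p)/4 = -p/4 - J*p/4)
Y(f) = -1 (Y(f) = -1*(-1)*(-1) = 1*(-1) = -1)
d(a, b) = ½ + √(a² + b²)/4
(-1744 + d(-57, -55)) + Y(s(-1, 4)) = (-1744 + (½ + √((-57)² + (-55)²)/4)) - 1 = (-1744 + (½ + √(3249 + 3025)/4)) - 1 = (-1744 + (½ + √6274/4)) - 1 = (-3487/2 + √6274/4) - 1 = -3489/2 + √6274/4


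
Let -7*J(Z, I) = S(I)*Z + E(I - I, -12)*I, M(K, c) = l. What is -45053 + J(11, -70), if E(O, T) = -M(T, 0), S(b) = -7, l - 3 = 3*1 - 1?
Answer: -45092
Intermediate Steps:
l = 5 (l = 3 + (3*1 - 1) = 3 + (3 - 1) = 3 + 2 = 5)
M(K, c) = 5
E(O, T) = -5 (E(O, T) = -1*5 = -5)
J(Z, I) = Z + 5*I/7 (J(Z, I) = -(-7*Z - 5*I)/7 = Z + 5*I/7)
-45053 + J(11, -70) = -45053 + (11 + (5/7)*(-70)) = -45053 + (11 - 50) = -45053 - 39 = -45092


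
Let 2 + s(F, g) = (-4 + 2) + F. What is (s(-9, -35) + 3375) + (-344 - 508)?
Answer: 2510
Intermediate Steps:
s(F, g) = -4 + F (s(F, g) = -2 + ((-4 + 2) + F) = -2 + (-2 + F) = -4 + F)
(s(-9, -35) + 3375) + (-344 - 508) = ((-4 - 9) + 3375) + (-344 - 508) = (-13 + 3375) - 852 = 3362 - 852 = 2510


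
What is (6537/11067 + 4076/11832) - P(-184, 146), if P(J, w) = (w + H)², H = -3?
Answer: -13125326545/641886 ≈ -20448.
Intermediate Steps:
P(J, w) = (-3 + w)² (P(J, w) = (w - 3)² = (-3 + w)²)
(6537/11067 + 4076/11832) - P(-184, 146) = (6537/11067 + 4076/11832) - (-3 + 146)² = (6537*(1/11067) + 4076*(1/11832)) - 1*143² = (2179/3689 + 1019/2958) - 1*20449 = 600269/641886 - 20449 = -13125326545/641886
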